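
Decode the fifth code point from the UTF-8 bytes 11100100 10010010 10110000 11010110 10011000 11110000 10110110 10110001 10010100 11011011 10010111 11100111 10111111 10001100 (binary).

U+7FCC

Offset 0: leading byte 0xE4 = 11100100 → 3-byte char #1 = E4 92 B0.
Offset 3: leading byte 0xD6 = 11010110 → 2-byte char #2 = D6 98.
Offset 5: leading byte 0xF0 = 11110000 → 4-byte char #3 = F0 B6 B1 94.
Offset 9: leading byte 0xDB = 11011011 → 2-byte char #4 = DB 97.
Offset 11: leading byte 0xE7 = 11100111 → 3-byte char #5 = E7 BF 8C.
Leading byte 0xE7 = 11100111 matches 1110xxxx → 3-byte sequence.
Byte 1: 0xE7 = 11100111, payload 0111 (4 bits).
Byte 2: 0xBF = 10111111 (10xxxxxx ✓), payload 111111.
Byte 3: 0x8C = 10001100 (10xxxxxx ✓), payload 001100.
Concatenate: 0111111111001100 = 0x7FCC (16 bits → U+7FCC).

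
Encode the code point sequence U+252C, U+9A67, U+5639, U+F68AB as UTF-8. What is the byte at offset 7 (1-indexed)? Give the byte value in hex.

0xE5

1-indexed offset 7 is 0-indexed offset 6.
U+252C → 3-byte form E2 94 AC at offsets 0–2.
U+9A67 → 3-byte form E9 A9 A7 at offsets 3–5.
U+5639 → 3-byte form E5 98 B9 at offsets 6–8.
Offset 6 falls in char 3's range; it's byte 1 of E5 98 B9 = 0xE5.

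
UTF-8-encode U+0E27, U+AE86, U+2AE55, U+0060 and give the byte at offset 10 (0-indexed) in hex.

U+0E27 → 3-byte form E0 B8 A7 at offsets 0–2.
U+AE86 → 3-byte form EA BA 86 at offsets 3–5.
U+2AE55 → 4-byte form F0 AA B9 95 at offsets 6–9.
U+0060 → 1-byte form 60 at offsets 10–10.
Offset 10 falls in char 4's range; it's byte 1 of 60 = 0x60.

0x60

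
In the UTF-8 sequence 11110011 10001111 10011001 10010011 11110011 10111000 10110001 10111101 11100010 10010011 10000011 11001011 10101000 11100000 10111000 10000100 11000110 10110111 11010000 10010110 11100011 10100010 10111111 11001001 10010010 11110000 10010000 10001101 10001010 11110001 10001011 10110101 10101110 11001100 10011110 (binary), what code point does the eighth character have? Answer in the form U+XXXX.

Offset 0: leading byte 0xF3 = 11110011 → 4-byte char #1 = F3 8F 99 93.
Offset 4: leading byte 0xF3 = 11110011 → 4-byte char #2 = F3 B8 B1 BD.
Offset 8: leading byte 0xE2 = 11100010 → 3-byte char #3 = E2 93 83.
Offset 11: leading byte 0xCB = 11001011 → 2-byte char #4 = CB A8.
Offset 13: leading byte 0xE0 = 11100000 → 3-byte char #5 = E0 B8 84.
Offset 16: leading byte 0xC6 = 11000110 → 2-byte char #6 = C6 B7.
Offset 18: leading byte 0xD0 = 11010000 → 2-byte char #7 = D0 96.
Offset 20: leading byte 0xE3 = 11100011 → 3-byte char #8 = E3 A2 BF.
Leading byte 0xE3 = 11100011 matches 1110xxxx → 3-byte sequence.
Byte 1: 0xE3 = 11100011, payload 0011 (4 bits).
Byte 2: 0xA2 = 10100010 (10xxxxxx ✓), payload 100010.
Byte 3: 0xBF = 10111111 (10xxxxxx ✓), payload 111111.
Concatenate: 0011100010111111 = 0x38BF (16 bits → U+38BF).

U+38BF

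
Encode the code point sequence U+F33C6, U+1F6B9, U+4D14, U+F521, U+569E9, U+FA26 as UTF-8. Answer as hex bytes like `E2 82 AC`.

F3 B3 8F 86 F0 9F 9A B9 E4 B4 94 EF 94 A1 F1 96 A7 A9 EF A8 A6

U+F33C6: 4-byte form → F3 B3 8F 86.
U+1F6B9: 4-byte form → F0 9F 9A B9.
U+4D14: 3-byte form → E4 B4 94.
U+F521: 3-byte form → EF 94 A1.
U+569E9: 4-byte form → F1 96 A7 A9.
U+FA26: 3-byte form → EF A8 A6.
Concatenated (21 bytes): F3 B3 8F 86 F0 9F 9A B9 E4 B4 94 EF 94 A1 F1 96 A7 A9 EF A8 A6.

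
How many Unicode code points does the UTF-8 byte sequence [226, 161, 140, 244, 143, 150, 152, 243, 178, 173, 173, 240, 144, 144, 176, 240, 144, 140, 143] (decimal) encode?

5

Byte at offset 0: 0xE2 = 11100010 → 3-byte char (#1). Advance 3.
Byte at offset 3: 0xF4 = 11110100 → 4-byte char (#2). Advance 4.
Byte at offset 7: 0xF3 = 11110011 → 4-byte char (#3). Advance 4.
Byte at offset 11: 0xF0 = 11110000 → 4-byte char (#4). Advance 4.
Byte at offset 15: 0xF0 = 11110000 → 4-byte char (#5). Advance 4.
Reached end at offset 19 after 5 code points.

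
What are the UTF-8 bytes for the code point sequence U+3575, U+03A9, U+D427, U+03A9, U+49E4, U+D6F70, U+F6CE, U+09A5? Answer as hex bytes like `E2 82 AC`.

U+3575: 3-byte form → E3 95 B5.
U+03A9: 2-byte form → CE A9.
U+D427: 3-byte form → ED 90 A7.
U+03A9: 2-byte form → CE A9.
U+49E4: 3-byte form → E4 A7 A4.
U+D6F70: 4-byte form → F3 96 BD B0.
U+F6CE: 3-byte form → EF 9B 8E.
U+09A5: 3-byte form → E0 A6 A5.
Concatenated (23 bytes): E3 95 B5 CE A9 ED 90 A7 CE A9 E4 A7 A4 F3 96 BD B0 EF 9B 8E E0 A6 A5.

E3 95 B5 CE A9 ED 90 A7 CE A9 E4 A7 A4 F3 96 BD B0 EF 9B 8E E0 A6 A5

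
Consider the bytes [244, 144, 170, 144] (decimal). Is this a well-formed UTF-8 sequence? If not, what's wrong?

invalid (encodes a value above U+10FFFF)

Leading byte 0xF4 = 11110100 → 4-byte form.
Payload = 0x110A90, which exceeds U+10FFFF, the maximum Unicode code point. (Leading bytes F5–FF, or F4 followed by ≥ 0x90, are invalid.)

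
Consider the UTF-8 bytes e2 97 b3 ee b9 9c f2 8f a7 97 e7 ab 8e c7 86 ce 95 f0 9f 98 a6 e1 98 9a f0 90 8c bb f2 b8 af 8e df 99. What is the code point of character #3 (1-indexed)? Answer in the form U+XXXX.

U+8F9D7

Offset 0: leading byte 0xE2 = 11100010 → 3-byte char #1 = E2 97 B3.
Offset 3: leading byte 0xEE = 11101110 → 3-byte char #2 = EE B9 9C.
Offset 6: leading byte 0xF2 = 11110010 → 4-byte char #3 = F2 8F A7 97.
Leading byte 0xF2 = 11110010 matches 11110xxx → 4-byte sequence.
Byte 1: 0xF2 = 11110010, payload 010 (3 bits).
Byte 2: 0x8F = 10001111 (10xxxxxx ✓), payload 001111.
Byte 3: 0xA7 = 10100111 (10xxxxxx ✓), payload 100111.
Byte 4: 0x97 = 10010111 (10xxxxxx ✓), payload 010111.
Concatenate: 010001111100111010111 = 0x8F9D7 (21 bits → U+8F9D7).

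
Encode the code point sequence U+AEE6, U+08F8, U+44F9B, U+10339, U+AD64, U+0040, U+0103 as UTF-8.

EA BB A6 E0 A3 B8 F1 84 BE 9B F0 90 8C B9 EA B5 A4 40 C4 83

U+AEE6: 3-byte form → EA BB A6.
U+08F8: 3-byte form → E0 A3 B8.
U+44F9B: 4-byte form → F1 84 BE 9B.
U+10339: 4-byte form → F0 90 8C B9.
U+AD64: 3-byte form → EA B5 A4.
U+0040: 1-byte form → 40.
U+0103: 2-byte form → C4 83.
Concatenated (20 bytes): EA BB A6 E0 A3 B8 F1 84 BE 9B F0 90 8C B9 EA B5 A4 40 C4 83.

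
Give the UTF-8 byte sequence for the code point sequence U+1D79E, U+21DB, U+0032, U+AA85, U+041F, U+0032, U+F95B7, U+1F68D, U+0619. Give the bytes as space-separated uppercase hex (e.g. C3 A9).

U+1D79E: 4-byte form → F0 9D 9E 9E.
U+21DB: 3-byte form → E2 87 9B.
U+0032: 1-byte form → 32.
U+AA85: 3-byte form → EA AA 85.
U+041F: 2-byte form → D0 9F.
U+0032: 1-byte form → 32.
U+F95B7: 4-byte form → F3 B9 96 B7.
U+1F68D: 4-byte form → F0 9F 9A 8D.
U+0619: 2-byte form → D8 99.
Concatenated (24 bytes): F0 9D 9E 9E E2 87 9B 32 EA AA 85 D0 9F 32 F3 B9 96 B7 F0 9F 9A 8D D8 99.

F0 9D 9E 9E E2 87 9B 32 EA AA 85 D0 9F 32 F3 B9 96 B7 F0 9F 9A 8D D8 99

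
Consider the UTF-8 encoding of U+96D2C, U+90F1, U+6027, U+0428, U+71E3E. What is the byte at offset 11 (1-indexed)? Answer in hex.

0xD0

1-indexed offset 11 is 0-indexed offset 10.
U+96D2C → 4-byte form F2 96 B4 AC at offsets 0–3.
U+90F1 → 3-byte form E9 83 B1 at offsets 4–6.
U+6027 → 3-byte form E6 80 A7 at offsets 7–9.
U+0428 → 2-byte form D0 A8 at offsets 10–11.
Offset 10 falls in char 4's range; it's byte 1 of D0 A8 = 0xD0.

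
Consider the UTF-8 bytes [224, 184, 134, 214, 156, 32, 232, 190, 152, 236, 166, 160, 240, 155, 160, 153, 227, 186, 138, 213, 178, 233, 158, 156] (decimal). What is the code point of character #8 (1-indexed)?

U+0572

Offset 0: leading byte 0xE0 = 11100000 → 3-byte char #1 = E0 B8 86.
Offset 3: leading byte 0xD6 = 11010110 → 2-byte char #2 = D6 9C.
Offset 5: leading byte 0x20 = 00100000 → 1-byte char #3 = 20.
Offset 6: leading byte 0xE8 = 11101000 → 3-byte char #4 = E8 BE 98.
Offset 9: leading byte 0xEC = 11101100 → 3-byte char #5 = EC A6 A0.
Offset 12: leading byte 0xF0 = 11110000 → 4-byte char #6 = F0 9B A0 99.
Offset 16: leading byte 0xE3 = 11100011 → 3-byte char #7 = E3 BA 8A.
Offset 19: leading byte 0xD5 = 11010101 → 2-byte char #8 = D5 B2.
Leading byte 0xD5 = 11010101 matches 110xxxxx → 2-byte sequence.
Byte 1: 0xD5 = 11010101, payload 10101 (5 bits).
Byte 2: 0xB2 = 10110010 (10xxxxxx ✓), payload 110010.
Concatenate: 10101110010 = 0x572 (11 bits → U+0572).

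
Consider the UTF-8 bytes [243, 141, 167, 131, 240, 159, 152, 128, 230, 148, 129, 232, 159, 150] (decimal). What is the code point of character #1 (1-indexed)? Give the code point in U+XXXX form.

Offset 0: leading byte 0xF3 = 11110011 → 4-byte char #1 = F3 8D A7 83.
Leading byte 0xF3 = 11110011 matches 11110xxx → 4-byte sequence.
Byte 1: 0xF3 = 11110011, payload 011 (3 bits).
Byte 2: 0x8D = 10001101 (10xxxxxx ✓), payload 001101.
Byte 3: 0xA7 = 10100111 (10xxxxxx ✓), payload 100111.
Byte 4: 0x83 = 10000011 (10xxxxxx ✓), payload 000011.
Concatenate: 011001101100111000011 = 0xCD9C3 (21 bits → U+CD9C3).

U+CD9C3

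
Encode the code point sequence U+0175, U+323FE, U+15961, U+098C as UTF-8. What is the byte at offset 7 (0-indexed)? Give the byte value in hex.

U+0175 → 2-byte form C5 B5 at offsets 0–1.
U+323FE → 4-byte form F0 B2 8F BE at offsets 2–5.
U+15961 → 4-byte form F0 95 A5 A1 at offsets 6–9.
Offset 7 falls in char 3's range; it's byte 2 of F0 95 A5 A1 = 0x95.

0x95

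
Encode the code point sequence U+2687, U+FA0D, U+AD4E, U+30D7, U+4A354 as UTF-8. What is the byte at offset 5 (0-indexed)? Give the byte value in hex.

U+2687 → 3-byte form E2 9A 87 at offsets 0–2.
U+FA0D → 3-byte form EF A8 8D at offsets 3–5.
Offset 5 falls in char 2's range; it's byte 3 of EF A8 8D = 0x8D.

0x8D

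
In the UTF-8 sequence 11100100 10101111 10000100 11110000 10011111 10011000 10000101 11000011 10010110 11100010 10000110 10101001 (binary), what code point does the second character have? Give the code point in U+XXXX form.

U+1F605

Offset 0: leading byte 0xE4 = 11100100 → 3-byte char #1 = E4 AF 84.
Offset 3: leading byte 0xF0 = 11110000 → 4-byte char #2 = F0 9F 98 85.
Leading byte 0xF0 = 11110000 matches 11110xxx → 4-byte sequence.
Byte 1: 0xF0 = 11110000, payload 000 (3 bits).
Byte 2: 0x9F = 10011111 (10xxxxxx ✓), payload 011111.
Byte 3: 0x98 = 10011000 (10xxxxxx ✓), payload 011000.
Byte 4: 0x85 = 10000101 (10xxxxxx ✓), payload 000101.
Concatenate: 000011111011000000101 = 0x1F605 (21 bits → U+1F605).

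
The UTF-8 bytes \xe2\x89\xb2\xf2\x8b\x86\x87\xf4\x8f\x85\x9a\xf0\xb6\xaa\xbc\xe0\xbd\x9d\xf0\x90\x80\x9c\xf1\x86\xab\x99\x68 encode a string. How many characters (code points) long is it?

Byte at offset 0: 0xE2 = 11100010 → 3-byte char (#1). Advance 3.
Byte at offset 3: 0xF2 = 11110010 → 4-byte char (#2). Advance 4.
Byte at offset 7: 0xF4 = 11110100 → 4-byte char (#3). Advance 4.
Byte at offset 11: 0xF0 = 11110000 → 4-byte char (#4). Advance 4.
Byte at offset 15: 0xE0 = 11100000 → 3-byte char (#5). Advance 3.
Byte at offset 18: 0xF0 = 11110000 → 4-byte char (#6). Advance 4.
Byte at offset 22: 0xF1 = 11110001 → 4-byte char (#7). Advance 4.
Byte at offset 26: 0x68 = 01101000 → 1-byte char (#8). Advance 1.
Reached end at offset 27 after 8 code points.

8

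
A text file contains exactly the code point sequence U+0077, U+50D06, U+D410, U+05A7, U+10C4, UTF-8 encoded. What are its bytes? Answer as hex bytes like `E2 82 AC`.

U+0077: 1-byte form → 77.
U+50D06: 4-byte form → F1 90 B4 86.
U+D410: 3-byte form → ED 90 90.
U+05A7: 2-byte form → D6 A7.
U+10C4: 3-byte form → E1 83 84.
Concatenated (13 bytes): 77 F1 90 B4 86 ED 90 90 D6 A7 E1 83 84.

77 F1 90 B4 86 ED 90 90 D6 A7 E1 83 84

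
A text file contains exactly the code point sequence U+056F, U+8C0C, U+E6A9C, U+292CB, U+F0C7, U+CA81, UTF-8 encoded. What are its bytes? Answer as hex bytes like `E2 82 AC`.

D5 AF E8 B0 8C F3 A6 AA 9C F0 A9 8B 8B EF 83 87 EC AA 81

U+056F: 2-byte form → D5 AF.
U+8C0C: 3-byte form → E8 B0 8C.
U+E6A9C: 4-byte form → F3 A6 AA 9C.
U+292CB: 4-byte form → F0 A9 8B 8B.
U+F0C7: 3-byte form → EF 83 87.
U+CA81: 3-byte form → EC AA 81.
Concatenated (19 bytes): D5 AF E8 B0 8C F3 A6 AA 9C F0 A9 8B 8B EF 83 87 EC AA 81.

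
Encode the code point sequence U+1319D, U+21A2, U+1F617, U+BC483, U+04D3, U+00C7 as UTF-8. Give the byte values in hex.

U+1319D: 4-byte form → F0 93 86 9D.
U+21A2: 3-byte form → E2 86 A2.
U+1F617: 4-byte form → F0 9F 98 97.
U+BC483: 4-byte form → F2 BC 92 83.
U+04D3: 2-byte form → D3 93.
U+00C7: 2-byte form → C3 87.
Concatenated (19 bytes): F0 93 86 9D E2 86 A2 F0 9F 98 97 F2 BC 92 83 D3 93 C3 87.

F0 93 86 9D E2 86 A2 F0 9F 98 97 F2 BC 92 83 D3 93 C3 87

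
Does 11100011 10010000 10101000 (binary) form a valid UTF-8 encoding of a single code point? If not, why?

Leading byte 0xE3 = 11100011 → 3-byte form.
Continuation bytes 0x90=10010000, 0xA8=10101000 all match 10xxxxxx.
Decoded value 0x3428 is ≥ 0x800 (shortest form) and not a surrogate.

valid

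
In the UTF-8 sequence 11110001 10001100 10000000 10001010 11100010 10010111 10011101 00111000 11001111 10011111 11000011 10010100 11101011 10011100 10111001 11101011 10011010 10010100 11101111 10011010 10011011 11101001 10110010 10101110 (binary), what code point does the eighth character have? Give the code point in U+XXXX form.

U+F69B

Offset 0: leading byte 0xF1 = 11110001 → 4-byte char #1 = F1 8C 80 8A.
Offset 4: leading byte 0xE2 = 11100010 → 3-byte char #2 = E2 97 9D.
Offset 7: leading byte 0x38 = 00111000 → 1-byte char #3 = 38.
Offset 8: leading byte 0xCF = 11001111 → 2-byte char #4 = CF 9F.
Offset 10: leading byte 0xC3 = 11000011 → 2-byte char #5 = C3 94.
Offset 12: leading byte 0xEB = 11101011 → 3-byte char #6 = EB 9C B9.
Offset 15: leading byte 0xEB = 11101011 → 3-byte char #7 = EB 9A 94.
Offset 18: leading byte 0xEF = 11101111 → 3-byte char #8 = EF 9A 9B.
Leading byte 0xEF = 11101111 matches 1110xxxx → 3-byte sequence.
Byte 1: 0xEF = 11101111, payload 1111 (4 bits).
Byte 2: 0x9A = 10011010 (10xxxxxx ✓), payload 011010.
Byte 3: 0x9B = 10011011 (10xxxxxx ✓), payload 011011.
Concatenate: 1111011010011011 = 0xF69B (16 bits → U+F69B).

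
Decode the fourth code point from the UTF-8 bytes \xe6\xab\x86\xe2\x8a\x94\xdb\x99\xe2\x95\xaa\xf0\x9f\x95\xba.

U+256A

Offset 0: leading byte 0xE6 = 11100110 → 3-byte char #1 = E6 AB 86.
Offset 3: leading byte 0xE2 = 11100010 → 3-byte char #2 = E2 8A 94.
Offset 6: leading byte 0xDB = 11011011 → 2-byte char #3 = DB 99.
Offset 8: leading byte 0xE2 = 11100010 → 3-byte char #4 = E2 95 AA.
Leading byte 0xE2 = 11100010 matches 1110xxxx → 3-byte sequence.
Byte 1: 0xE2 = 11100010, payload 0010 (4 bits).
Byte 2: 0x95 = 10010101 (10xxxxxx ✓), payload 010101.
Byte 3: 0xAA = 10101010 (10xxxxxx ✓), payload 101010.
Concatenate: 0010010101101010 = 0x256A (16 bits → U+256A).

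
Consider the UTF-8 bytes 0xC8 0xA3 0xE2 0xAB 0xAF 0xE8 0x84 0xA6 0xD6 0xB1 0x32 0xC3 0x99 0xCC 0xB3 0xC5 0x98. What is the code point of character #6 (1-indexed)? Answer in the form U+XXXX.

U+00D9

Offset 0: leading byte 0xC8 = 11001000 → 2-byte char #1 = C8 A3.
Offset 2: leading byte 0xE2 = 11100010 → 3-byte char #2 = E2 AB AF.
Offset 5: leading byte 0xE8 = 11101000 → 3-byte char #3 = E8 84 A6.
Offset 8: leading byte 0xD6 = 11010110 → 2-byte char #4 = D6 B1.
Offset 10: leading byte 0x32 = 00110010 → 1-byte char #5 = 32.
Offset 11: leading byte 0xC3 = 11000011 → 2-byte char #6 = C3 99.
Leading byte 0xC3 = 11000011 matches 110xxxxx → 2-byte sequence.
Byte 1: 0xC3 = 11000011, payload 00011 (5 bits).
Byte 2: 0x99 = 10011001 (10xxxxxx ✓), payload 011001.
Concatenate: 00011011001 = 0xD9 (11 bits → U+00D9).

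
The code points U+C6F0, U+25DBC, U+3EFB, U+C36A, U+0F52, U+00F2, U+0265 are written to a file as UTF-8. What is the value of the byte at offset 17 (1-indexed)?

1-indexed offset 17 is 0-indexed offset 16.
U+C6F0 → 3-byte form EC 9B B0 at offsets 0–2.
U+25DBC → 4-byte form F0 A5 B6 BC at offsets 3–6.
U+3EFB → 3-byte form E3 BB BB at offsets 7–9.
U+C36A → 3-byte form EC 8D AA at offsets 10–12.
U+0F52 → 3-byte form E0 BD 92 at offsets 13–15.
U+00F2 → 2-byte form C3 B2 at offsets 16–17.
Offset 16 falls in char 6's range; it's byte 1 of C3 B2 = 0xC3.

0xC3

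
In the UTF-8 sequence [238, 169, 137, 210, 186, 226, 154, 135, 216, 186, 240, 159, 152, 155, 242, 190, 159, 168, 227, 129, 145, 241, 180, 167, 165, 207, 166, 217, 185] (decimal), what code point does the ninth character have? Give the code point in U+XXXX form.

Offset 0: leading byte 0xEE = 11101110 → 3-byte char #1 = EE A9 89.
Offset 3: leading byte 0xD2 = 11010010 → 2-byte char #2 = D2 BA.
Offset 5: leading byte 0xE2 = 11100010 → 3-byte char #3 = E2 9A 87.
Offset 8: leading byte 0xD8 = 11011000 → 2-byte char #4 = D8 BA.
Offset 10: leading byte 0xF0 = 11110000 → 4-byte char #5 = F0 9F 98 9B.
Offset 14: leading byte 0xF2 = 11110010 → 4-byte char #6 = F2 BE 9F A8.
Offset 18: leading byte 0xE3 = 11100011 → 3-byte char #7 = E3 81 91.
Offset 21: leading byte 0xF1 = 11110001 → 4-byte char #8 = F1 B4 A7 A5.
Offset 25: leading byte 0xCF = 11001111 → 2-byte char #9 = CF A6.
Leading byte 0xCF = 11001111 matches 110xxxxx → 2-byte sequence.
Byte 1: 0xCF = 11001111, payload 01111 (5 bits).
Byte 2: 0xA6 = 10100110 (10xxxxxx ✓), payload 100110.
Concatenate: 01111100110 = 0x3E6 (11 bits → U+03E6).

U+03E6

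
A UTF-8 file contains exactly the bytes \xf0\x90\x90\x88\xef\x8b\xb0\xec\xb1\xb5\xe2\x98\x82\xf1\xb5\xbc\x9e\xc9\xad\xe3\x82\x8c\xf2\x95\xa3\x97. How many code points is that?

Byte at offset 0: 0xF0 = 11110000 → 4-byte char (#1). Advance 4.
Byte at offset 4: 0xEF = 11101111 → 3-byte char (#2). Advance 3.
Byte at offset 7: 0xEC = 11101100 → 3-byte char (#3). Advance 3.
Byte at offset 10: 0xE2 = 11100010 → 3-byte char (#4). Advance 3.
Byte at offset 13: 0xF1 = 11110001 → 4-byte char (#5). Advance 4.
Byte at offset 17: 0xC9 = 11001001 → 2-byte char (#6). Advance 2.
Byte at offset 19: 0xE3 = 11100011 → 3-byte char (#7). Advance 3.
Byte at offset 22: 0xF2 = 11110010 → 4-byte char (#8). Advance 4.
Reached end at offset 26 after 8 code points.

8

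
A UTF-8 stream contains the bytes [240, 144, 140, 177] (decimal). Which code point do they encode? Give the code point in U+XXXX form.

U+10331

Leading byte 0xF0 = 11110000 matches 11110xxx → 4-byte sequence.
Byte 1: 0xF0 = 11110000, payload 000 (3 bits).
Byte 2: 0x90 = 10010000 (10xxxxxx ✓), payload 010000.
Byte 3: 0x8C = 10001100 (10xxxxxx ✓), payload 001100.
Byte 4: 0xB1 = 10110001 (10xxxxxx ✓), payload 110001.
Concatenate: 000010000001100110001 = 0x10331 (21 bits → U+10331).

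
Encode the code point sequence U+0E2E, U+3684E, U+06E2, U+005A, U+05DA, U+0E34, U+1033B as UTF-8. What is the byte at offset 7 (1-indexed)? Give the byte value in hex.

1-indexed offset 7 is 0-indexed offset 6.
U+0E2E → 3-byte form E0 B8 AE at offsets 0–2.
U+3684E → 4-byte form F0 B6 A1 8E at offsets 3–6.
Offset 6 falls in char 2's range; it's byte 4 of F0 B6 A1 8E = 0x8E.

0x8E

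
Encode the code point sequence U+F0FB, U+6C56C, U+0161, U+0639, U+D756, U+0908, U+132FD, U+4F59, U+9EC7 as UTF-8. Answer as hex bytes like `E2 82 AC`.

EF 83 BB F1 AC 95 AC C5 A1 D8 B9 ED 9D 96 E0 A4 88 F0 93 8B BD E4 BD 99 E9 BB 87

U+F0FB: 3-byte form → EF 83 BB.
U+6C56C: 4-byte form → F1 AC 95 AC.
U+0161: 2-byte form → C5 A1.
U+0639: 2-byte form → D8 B9.
U+D756: 3-byte form → ED 9D 96.
U+0908: 3-byte form → E0 A4 88.
U+132FD: 4-byte form → F0 93 8B BD.
U+4F59: 3-byte form → E4 BD 99.
U+9EC7: 3-byte form → E9 BB 87.
Concatenated (27 bytes): EF 83 BB F1 AC 95 AC C5 A1 D8 B9 ED 9D 96 E0 A4 88 F0 93 8B BD E4 BD 99 E9 BB 87.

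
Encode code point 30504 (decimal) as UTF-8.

E7 9C A8

U+7728 = 0x7728 = 30504 decimal. In range U+0800–U+FFFF → 3-byte form: 1110xxxx 10xxxxxx 10xxxxxx.
Binary (16 bits): 0111011100101000.
Split 4+6+6: 0111 | 011100 | 101000.
Byte 1: 11100111 = 0xE7.
Byte 2: 10011100 = 0x9C.
Byte 3: 10101000 = 0xA8.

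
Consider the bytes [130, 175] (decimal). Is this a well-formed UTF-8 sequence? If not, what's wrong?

invalid (continuation byte with no leading byte)

Byte 0x82 = 10000010 has the form 10xxxxxx — a continuation byte — but there is no preceding leading byte.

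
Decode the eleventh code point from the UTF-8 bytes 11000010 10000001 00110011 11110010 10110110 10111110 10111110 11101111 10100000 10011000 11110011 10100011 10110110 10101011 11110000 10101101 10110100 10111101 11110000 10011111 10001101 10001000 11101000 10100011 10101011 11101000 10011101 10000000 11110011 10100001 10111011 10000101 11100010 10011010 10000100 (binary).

U+2684

Offset 0: leading byte 0xC2 = 11000010 → 2-byte char #1 = C2 81.
Offset 2: leading byte 0x33 = 00110011 → 1-byte char #2 = 33.
Offset 3: leading byte 0xF2 = 11110010 → 4-byte char #3 = F2 B6 BE BE.
Offset 7: leading byte 0xEF = 11101111 → 3-byte char #4 = EF A0 98.
Offset 10: leading byte 0xF3 = 11110011 → 4-byte char #5 = F3 A3 B6 AB.
Offset 14: leading byte 0xF0 = 11110000 → 4-byte char #6 = F0 AD B4 BD.
Offset 18: leading byte 0xF0 = 11110000 → 4-byte char #7 = F0 9F 8D 88.
Offset 22: leading byte 0xE8 = 11101000 → 3-byte char #8 = E8 A3 AB.
Offset 25: leading byte 0xE8 = 11101000 → 3-byte char #9 = E8 9D 80.
Offset 28: leading byte 0xF3 = 11110011 → 4-byte char #10 = F3 A1 BB 85.
Offset 32: leading byte 0xE2 = 11100010 → 3-byte char #11 = E2 9A 84.
Leading byte 0xE2 = 11100010 matches 1110xxxx → 3-byte sequence.
Byte 1: 0xE2 = 11100010, payload 0010 (4 bits).
Byte 2: 0x9A = 10011010 (10xxxxxx ✓), payload 011010.
Byte 3: 0x84 = 10000100 (10xxxxxx ✓), payload 000100.
Concatenate: 0010011010000100 = 0x2684 (16 bits → U+2684).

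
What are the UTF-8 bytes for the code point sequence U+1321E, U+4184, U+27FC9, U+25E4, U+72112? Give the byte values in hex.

F0 93 88 9E E4 86 84 F0 A7 BF 89 E2 97 A4 F1 B2 84 92

U+1321E: 4-byte form → F0 93 88 9E.
U+4184: 3-byte form → E4 86 84.
U+27FC9: 4-byte form → F0 A7 BF 89.
U+25E4: 3-byte form → E2 97 A4.
U+72112: 4-byte form → F1 B2 84 92.
Concatenated (18 bytes): F0 93 88 9E E4 86 84 F0 A7 BF 89 E2 97 A4 F1 B2 84 92.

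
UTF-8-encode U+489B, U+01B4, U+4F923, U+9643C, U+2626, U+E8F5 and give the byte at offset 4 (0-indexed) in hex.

U+489B → 3-byte form E4 A2 9B at offsets 0–2.
U+01B4 → 2-byte form C6 B4 at offsets 3–4.
Offset 4 falls in char 2's range; it's byte 2 of C6 B4 = 0xB4.

0xB4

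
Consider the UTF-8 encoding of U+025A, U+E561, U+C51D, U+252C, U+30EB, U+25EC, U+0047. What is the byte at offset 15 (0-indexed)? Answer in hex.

U+025A → 2-byte form C9 9A at offsets 0–1.
U+E561 → 3-byte form EE 95 A1 at offsets 2–4.
U+C51D → 3-byte form EC 94 9D at offsets 5–7.
U+252C → 3-byte form E2 94 AC at offsets 8–10.
U+30EB → 3-byte form E3 83 AB at offsets 11–13.
U+25EC → 3-byte form E2 97 AC at offsets 14–16.
Offset 15 falls in char 6's range; it's byte 2 of E2 97 AC = 0x97.

0x97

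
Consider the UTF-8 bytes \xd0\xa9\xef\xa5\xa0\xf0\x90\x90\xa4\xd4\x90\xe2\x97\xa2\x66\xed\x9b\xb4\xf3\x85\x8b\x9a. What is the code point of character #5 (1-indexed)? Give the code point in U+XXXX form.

U+25E2

Offset 0: leading byte 0xD0 = 11010000 → 2-byte char #1 = D0 A9.
Offset 2: leading byte 0xEF = 11101111 → 3-byte char #2 = EF A5 A0.
Offset 5: leading byte 0xF0 = 11110000 → 4-byte char #3 = F0 90 90 A4.
Offset 9: leading byte 0xD4 = 11010100 → 2-byte char #4 = D4 90.
Offset 11: leading byte 0xE2 = 11100010 → 3-byte char #5 = E2 97 A2.
Leading byte 0xE2 = 11100010 matches 1110xxxx → 3-byte sequence.
Byte 1: 0xE2 = 11100010, payload 0010 (4 bits).
Byte 2: 0x97 = 10010111 (10xxxxxx ✓), payload 010111.
Byte 3: 0xA2 = 10100010 (10xxxxxx ✓), payload 100010.
Concatenate: 0010010111100010 = 0x25E2 (16 bits → U+25E2).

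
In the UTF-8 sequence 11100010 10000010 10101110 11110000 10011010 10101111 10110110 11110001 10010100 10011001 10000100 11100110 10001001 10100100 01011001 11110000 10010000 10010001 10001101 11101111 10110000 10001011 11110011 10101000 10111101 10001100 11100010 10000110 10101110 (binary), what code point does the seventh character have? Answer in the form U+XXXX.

Offset 0: leading byte 0xE2 = 11100010 → 3-byte char #1 = E2 82 AE.
Offset 3: leading byte 0xF0 = 11110000 → 4-byte char #2 = F0 9A AF B6.
Offset 7: leading byte 0xF1 = 11110001 → 4-byte char #3 = F1 94 99 84.
Offset 11: leading byte 0xE6 = 11100110 → 3-byte char #4 = E6 89 A4.
Offset 14: leading byte 0x59 = 01011001 → 1-byte char #5 = 59.
Offset 15: leading byte 0xF0 = 11110000 → 4-byte char #6 = F0 90 91 8D.
Offset 19: leading byte 0xEF = 11101111 → 3-byte char #7 = EF B0 8B.
Leading byte 0xEF = 11101111 matches 1110xxxx → 3-byte sequence.
Byte 1: 0xEF = 11101111, payload 1111 (4 bits).
Byte 2: 0xB0 = 10110000 (10xxxxxx ✓), payload 110000.
Byte 3: 0x8B = 10001011 (10xxxxxx ✓), payload 001011.
Concatenate: 1111110000001011 = 0xFC0B (16 bits → U+FC0B).

U+FC0B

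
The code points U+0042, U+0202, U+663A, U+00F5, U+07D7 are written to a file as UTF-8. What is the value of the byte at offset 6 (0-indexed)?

U+0042 → 1-byte form 42 at offsets 0–0.
U+0202 → 2-byte form C8 82 at offsets 1–2.
U+663A → 3-byte form E6 98 BA at offsets 3–5.
U+00F5 → 2-byte form C3 B5 at offsets 6–7.
Offset 6 falls in char 4's range; it's byte 1 of C3 B5 = 0xC3.

0xC3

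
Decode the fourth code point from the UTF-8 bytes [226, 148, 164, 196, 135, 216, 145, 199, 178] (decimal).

U+01F2

Offset 0: leading byte 0xE2 = 11100010 → 3-byte char #1 = E2 94 A4.
Offset 3: leading byte 0xC4 = 11000100 → 2-byte char #2 = C4 87.
Offset 5: leading byte 0xD8 = 11011000 → 2-byte char #3 = D8 91.
Offset 7: leading byte 0xC7 = 11000111 → 2-byte char #4 = C7 B2.
Leading byte 0xC7 = 11000111 matches 110xxxxx → 2-byte sequence.
Byte 1: 0xC7 = 11000111, payload 00111 (5 bits).
Byte 2: 0xB2 = 10110010 (10xxxxxx ✓), payload 110010.
Concatenate: 00111110010 = 0x1F2 (11 bits → U+01F2).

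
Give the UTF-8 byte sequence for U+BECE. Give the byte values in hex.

U+BECE = 0xBECE = 48846 decimal. In range U+0800–U+FFFF → 3-byte form: 1110xxxx 10xxxxxx 10xxxxxx.
Binary (16 bits): 1011111011001110.
Split 4+6+6: 1011 | 111011 | 001110.
Byte 1: 11101011 = 0xEB.
Byte 2: 10111011 = 0xBB.
Byte 3: 10001110 = 0x8E.

EB BB 8E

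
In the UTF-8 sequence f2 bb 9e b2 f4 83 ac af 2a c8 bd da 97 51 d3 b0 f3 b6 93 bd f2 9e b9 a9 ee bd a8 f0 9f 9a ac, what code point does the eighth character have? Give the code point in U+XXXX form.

Offset 0: leading byte 0xF2 = 11110010 → 4-byte char #1 = F2 BB 9E B2.
Offset 4: leading byte 0xF4 = 11110100 → 4-byte char #2 = F4 83 AC AF.
Offset 8: leading byte 0x2A = 00101010 → 1-byte char #3 = 2A.
Offset 9: leading byte 0xC8 = 11001000 → 2-byte char #4 = C8 BD.
Offset 11: leading byte 0xDA = 11011010 → 2-byte char #5 = DA 97.
Offset 13: leading byte 0x51 = 01010001 → 1-byte char #6 = 51.
Offset 14: leading byte 0xD3 = 11010011 → 2-byte char #7 = D3 B0.
Offset 16: leading byte 0xF3 = 11110011 → 4-byte char #8 = F3 B6 93 BD.
Leading byte 0xF3 = 11110011 matches 11110xxx → 4-byte sequence.
Byte 1: 0xF3 = 11110011, payload 011 (3 bits).
Byte 2: 0xB6 = 10110110 (10xxxxxx ✓), payload 110110.
Byte 3: 0x93 = 10010011 (10xxxxxx ✓), payload 010011.
Byte 4: 0xBD = 10111101 (10xxxxxx ✓), payload 111101.
Concatenate: 011110110010011111101 = 0xF64FD (21 bits → U+F64FD).

U+F64FD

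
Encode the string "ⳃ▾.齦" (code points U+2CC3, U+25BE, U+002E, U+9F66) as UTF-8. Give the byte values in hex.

U+2CC3: 3-byte form → E2 B3 83.
U+25BE: 3-byte form → E2 96 BE.
U+002E: 1-byte form → 2E.
U+9F66: 3-byte form → E9 BD A6.
Concatenated (10 bytes): E2 B3 83 E2 96 BE 2E E9 BD A6.

E2 B3 83 E2 96 BE 2E E9 BD A6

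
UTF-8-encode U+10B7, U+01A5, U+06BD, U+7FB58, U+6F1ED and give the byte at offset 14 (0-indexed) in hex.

0xAD

U+10B7 → 3-byte form E1 82 B7 at offsets 0–2.
U+01A5 → 2-byte form C6 A5 at offsets 3–4.
U+06BD → 2-byte form DA BD at offsets 5–6.
U+7FB58 → 4-byte form F1 BF AD 98 at offsets 7–10.
U+6F1ED → 4-byte form F1 AF 87 AD at offsets 11–14.
Offset 14 falls in char 5's range; it's byte 4 of F1 AF 87 AD = 0xAD.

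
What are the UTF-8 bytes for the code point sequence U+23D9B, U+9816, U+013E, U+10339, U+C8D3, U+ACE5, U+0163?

F0 A3 B6 9B E9 A0 96 C4 BE F0 90 8C B9 EC A3 93 EA B3 A5 C5 A3

U+23D9B: 4-byte form → F0 A3 B6 9B.
U+9816: 3-byte form → E9 A0 96.
U+013E: 2-byte form → C4 BE.
U+10339: 4-byte form → F0 90 8C B9.
U+C8D3: 3-byte form → EC A3 93.
U+ACE5: 3-byte form → EA B3 A5.
U+0163: 2-byte form → C5 A3.
Concatenated (21 bytes): F0 A3 B6 9B E9 A0 96 C4 BE F0 90 8C B9 EC A3 93 EA B3 A5 C5 A3.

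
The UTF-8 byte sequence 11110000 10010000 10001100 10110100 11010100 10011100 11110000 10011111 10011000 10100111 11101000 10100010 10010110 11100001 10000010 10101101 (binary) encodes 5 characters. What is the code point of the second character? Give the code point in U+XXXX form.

U+051C

Offset 0: leading byte 0xF0 = 11110000 → 4-byte char #1 = F0 90 8C B4.
Offset 4: leading byte 0xD4 = 11010100 → 2-byte char #2 = D4 9C.
Leading byte 0xD4 = 11010100 matches 110xxxxx → 2-byte sequence.
Byte 1: 0xD4 = 11010100, payload 10100 (5 bits).
Byte 2: 0x9C = 10011100 (10xxxxxx ✓), payload 011100.
Concatenate: 10100011100 = 0x51C (11 bits → U+051C).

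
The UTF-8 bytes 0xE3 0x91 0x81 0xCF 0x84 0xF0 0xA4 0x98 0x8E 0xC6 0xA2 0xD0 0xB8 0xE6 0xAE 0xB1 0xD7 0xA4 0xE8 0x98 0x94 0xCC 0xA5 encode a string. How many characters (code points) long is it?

9

Byte at offset 0: 0xE3 = 11100011 → 3-byte char (#1). Advance 3.
Byte at offset 3: 0xCF = 11001111 → 2-byte char (#2). Advance 2.
Byte at offset 5: 0xF0 = 11110000 → 4-byte char (#3). Advance 4.
Byte at offset 9: 0xC6 = 11000110 → 2-byte char (#4). Advance 2.
Byte at offset 11: 0xD0 = 11010000 → 2-byte char (#5). Advance 2.
Byte at offset 13: 0xE6 = 11100110 → 3-byte char (#6). Advance 3.
Byte at offset 16: 0xD7 = 11010111 → 2-byte char (#7). Advance 2.
Byte at offset 18: 0xE8 = 11101000 → 3-byte char (#8). Advance 3.
Byte at offset 21: 0xCC = 11001100 → 2-byte char (#9). Advance 2.
Reached end at offset 23 after 9 code points.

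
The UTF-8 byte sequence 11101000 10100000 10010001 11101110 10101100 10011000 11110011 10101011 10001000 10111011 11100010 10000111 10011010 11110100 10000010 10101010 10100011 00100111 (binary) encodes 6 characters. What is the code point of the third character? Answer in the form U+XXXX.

Offset 0: leading byte 0xE8 = 11101000 → 3-byte char #1 = E8 A0 91.
Offset 3: leading byte 0xEE = 11101110 → 3-byte char #2 = EE AC 98.
Offset 6: leading byte 0xF3 = 11110011 → 4-byte char #3 = F3 AB 88 BB.
Leading byte 0xF3 = 11110011 matches 11110xxx → 4-byte sequence.
Byte 1: 0xF3 = 11110011, payload 011 (3 bits).
Byte 2: 0xAB = 10101011 (10xxxxxx ✓), payload 101011.
Byte 3: 0x88 = 10001000 (10xxxxxx ✓), payload 001000.
Byte 4: 0xBB = 10111011 (10xxxxxx ✓), payload 111011.
Concatenate: 011101011001000111011 = 0xEB23B (21 bits → U+EB23B).

U+EB23B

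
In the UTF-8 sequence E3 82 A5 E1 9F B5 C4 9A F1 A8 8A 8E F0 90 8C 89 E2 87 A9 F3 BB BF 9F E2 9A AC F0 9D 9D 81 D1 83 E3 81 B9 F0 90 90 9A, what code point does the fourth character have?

U+6828E

Offset 0: leading byte 0xE3 = 11100011 → 3-byte char #1 = E3 82 A5.
Offset 3: leading byte 0xE1 = 11100001 → 3-byte char #2 = E1 9F B5.
Offset 6: leading byte 0xC4 = 11000100 → 2-byte char #3 = C4 9A.
Offset 8: leading byte 0xF1 = 11110001 → 4-byte char #4 = F1 A8 8A 8E.
Leading byte 0xF1 = 11110001 matches 11110xxx → 4-byte sequence.
Byte 1: 0xF1 = 11110001, payload 001 (3 bits).
Byte 2: 0xA8 = 10101000 (10xxxxxx ✓), payload 101000.
Byte 3: 0x8A = 10001010 (10xxxxxx ✓), payload 001010.
Byte 4: 0x8E = 10001110 (10xxxxxx ✓), payload 001110.
Concatenate: 001101000001010001110 = 0x6828E (21 bits → U+6828E).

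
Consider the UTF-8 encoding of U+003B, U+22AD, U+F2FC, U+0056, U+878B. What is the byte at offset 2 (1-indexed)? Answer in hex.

0xE2

1-indexed offset 2 is 0-indexed offset 1.
U+003B → 1-byte form 3B at offsets 0–0.
U+22AD → 3-byte form E2 8A AD at offsets 1–3.
Offset 1 falls in char 2's range; it's byte 1 of E2 8A AD = 0xE2.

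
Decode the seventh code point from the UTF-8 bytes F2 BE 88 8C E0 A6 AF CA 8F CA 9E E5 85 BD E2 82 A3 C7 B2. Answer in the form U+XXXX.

Offset 0: leading byte 0xF2 = 11110010 → 4-byte char #1 = F2 BE 88 8C.
Offset 4: leading byte 0xE0 = 11100000 → 3-byte char #2 = E0 A6 AF.
Offset 7: leading byte 0xCA = 11001010 → 2-byte char #3 = CA 8F.
Offset 9: leading byte 0xCA = 11001010 → 2-byte char #4 = CA 9E.
Offset 11: leading byte 0xE5 = 11100101 → 3-byte char #5 = E5 85 BD.
Offset 14: leading byte 0xE2 = 11100010 → 3-byte char #6 = E2 82 A3.
Offset 17: leading byte 0xC7 = 11000111 → 2-byte char #7 = C7 B2.
Leading byte 0xC7 = 11000111 matches 110xxxxx → 2-byte sequence.
Byte 1: 0xC7 = 11000111, payload 00111 (5 bits).
Byte 2: 0xB2 = 10110010 (10xxxxxx ✓), payload 110010.
Concatenate: 00111110010 = 0x1F2 (11 bits → U+01F2).

U+01F2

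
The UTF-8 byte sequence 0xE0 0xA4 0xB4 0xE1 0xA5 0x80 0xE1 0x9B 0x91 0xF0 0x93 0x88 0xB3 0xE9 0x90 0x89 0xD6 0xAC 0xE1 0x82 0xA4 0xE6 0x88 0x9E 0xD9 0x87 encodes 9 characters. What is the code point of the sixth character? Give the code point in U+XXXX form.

Offset 0: leading byte 0xE0 = 11100000 → 3-byte char #1 = E0 A4 B4.
Offset 3: leading byte 0xE1 = 11100001 → 3-byte char #2 = E1 A5 80.
Offset 6: leading byte 0xE1 = 11100001 → 3-byte char #3 = E1 9B 91.
Offset 9: leading byte 0xF0 = 11110000 → 4-byte char #4 = F0 93 88 B3.
Offset 13: leading byte 0xE9 = 11101001 → 3-byte char #5 = E9 90 89.
Offset 16: leading byte 0xD6 = 11010110 → 2-byte char #6 = D6 AC.
Leading byte 0xD6 = 11010110 matches 110xxxxx → 2-byte sequence.
Byte 1: 0xD6 = 11010110, payload 10110 (5 bits).
Byte 2: 0xAC = 10101100 (10xxxxxx ✓), payload 101100.
Concatenate: 10110101100 = 0x5AC (11 bits → U+05AC).

U+05AC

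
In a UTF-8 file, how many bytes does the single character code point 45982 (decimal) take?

3

U+B39E = 0xB39E. UTF-8 uses 1 byte below 0x80, 2 below 0x800, 3 below 0x10000, 4 up to 0x10FFFF. 0xB39E is in U+0800–U+FFFF → 3 bytes.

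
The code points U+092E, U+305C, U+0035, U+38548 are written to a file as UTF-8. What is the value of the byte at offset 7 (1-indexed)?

1-indexed offset 7 is 0-indexed offset 6.
U+092E → 3-byte form E0 A4 AE at offsets 0–2.
U+305C → 3-byte form E3 81 9C at offsets 3–5.
U+0035 → 1-byte form 35 at offsets 6–6.
Offset 6 falls in char 3's range; it's byte 1 of 35 = 0x35.

0x35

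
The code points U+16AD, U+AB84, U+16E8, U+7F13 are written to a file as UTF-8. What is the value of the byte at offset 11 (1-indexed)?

0xBC

1-indexed offset 11 is 0-indexed offset 10.
U+16AD → 3-byte form E1 9A AD at offsets 0–2.
U+AB84 → 3-byte form EA AE 84 at offsets 3–5.
U+16E8 → 3-byte form E1 9B A8 at offsets 6–8.
U+7F13 → 3-byte form E7 BC 93 at offsets 9–11.
Offset 10 falls in char 4's range; it's byte 2 of E7 BC 93 = 0xBC.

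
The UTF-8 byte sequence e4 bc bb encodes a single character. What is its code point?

U+4F3B

Leading byte 0xE4 = 11100100 matches 1110xxxx → 3-byte sequence.
Byte 1: 0xE4 = 11100100, payload 0100 (4 bits).
Byte 2: 0xBC = 10111100 (10xxxxxx ✓), payload 111100.
Byte 3: 0xBB = 10111011 (10xxxxxx ✓), payload 111011.
Concatenate: 0100111100111011 = 0x4F3B (16 bits → U+4F3B).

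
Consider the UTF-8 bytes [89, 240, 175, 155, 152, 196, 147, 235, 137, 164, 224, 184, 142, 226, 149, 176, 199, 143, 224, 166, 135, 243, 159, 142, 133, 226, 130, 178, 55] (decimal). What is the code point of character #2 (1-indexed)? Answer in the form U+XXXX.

Offset 0: leading byte 0x59 = 01011001 → 1-byte char #1 = 59.
Offset 1: leading byte 0xF0 = 11110000 → 4-byte char #2 = F0 AF 9B 98.
Leading byte 0xF0 = 11110000 matches 11110xxx → 4-byte sequence.
Byte 1: 0xF0 = 11110000, payload 000 (3 bits).
Byte 2: 0xAF = 10101111 (10xxxxxx ✓), payload 101111.
Byte 3: 0x9B = 10011011 (10xxxxxx ✓), payload 011011.
Byte 4: 0x98 = 10011000 (10xxxxxx ✓), payload 011000.
Concatenate: 000101111011011011000 = 0x2F6D8 (21 bits → U+2F6D8).

U+2F6D8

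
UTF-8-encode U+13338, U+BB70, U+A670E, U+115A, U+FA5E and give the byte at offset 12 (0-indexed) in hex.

U+13338 → 4-byte form F0 93 8C B8 at offsets 0–3.
U+BB70 → 3-byte form EB AD B0 at offsets 4–6.
U+A670E → 4-byte form F2 A6 9C 8E at offsets 7–10.
U+115A → 3-byte form E1 85 9A at offsets 11–13.
Offset 12 falls in char 4's range; it's byte 2 of E1 85 9A = 0x85.

0x85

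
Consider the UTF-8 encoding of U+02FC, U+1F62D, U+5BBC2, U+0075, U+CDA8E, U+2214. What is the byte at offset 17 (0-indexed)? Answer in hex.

0x94

U+02FC → 2-byte form CB BC at offsets 0–1.
U+1F62D → 4-byte form F0 9F 98 AD at offsets 2–5.
U+5BBC2 → 4-byte form F1 9B AF 82 at offsets 6–9.
U+0075 → 1-byte form 75 at offsets 10–10.
U+CDA8E → 4-byte form F3 8D AA 8E at offsets 11–14.
U+2214 → 3-byte form E2 88 94 at offsets 15–17.
Offset 17 falls in char 6's range; it's byte 3 of E2 88 94 = 0x94.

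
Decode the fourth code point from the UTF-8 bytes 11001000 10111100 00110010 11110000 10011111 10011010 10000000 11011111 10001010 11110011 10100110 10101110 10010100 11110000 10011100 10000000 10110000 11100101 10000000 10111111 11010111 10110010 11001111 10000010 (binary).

Offset 0: leading byte 0xC8 = 11001000 → 2-byte char #1 = C8 BC.
Offset 2: leading byte 0x32 = 00110010 → 1-byte char #2 = 32.
Offset 3: leading byte 0xF0 = 11110000 → 4-byte char #3 = F0 9F 9A 80.
Offset 7: leading byte 0xDF = 11011111 → 2-byte char #4 = DF 8A.
Leading byte 0xDF = 11011111 matches 110xxxxx → 2-byte sequence.
Byte 1: 0xDF = 11011111, payload 11111 (5 bits).
Byte 2: 0x8A = 10001010 (10xxxxxx ✓), payload 001010.
Concatenate: 11111001010 = 0x7CA (11 bits → U+07CA).

U+07CA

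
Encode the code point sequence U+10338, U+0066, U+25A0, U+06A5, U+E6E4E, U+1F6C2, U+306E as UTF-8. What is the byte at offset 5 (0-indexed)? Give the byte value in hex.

0xE2

U+10338 → 4-byte form F0 90 8C B8 at offsets 0–3.
U+0066 → 1-byte form 66 at offsets 4–4.
U+25A0 → 3-byte form E2 96 A0 at offsets 5–7.
Offset 5 falls in char 3's range; it's byte 1 of E2 96 A0 = 0xE2.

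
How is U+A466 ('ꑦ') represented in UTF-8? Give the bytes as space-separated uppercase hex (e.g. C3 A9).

U+A466 = 0xA466 = 42086 decimal. In range U+0800–U+FFFF → 3-byte form: 1110xxxx 10xxxxxx 10xxxxxx.
Binary (16 bits): 1010010001100110.
Split 4+6+6: 1010 | 010001 | 100110.
Byte 1: 11101010 = 0xEA.
Byte 2: 10010001 = 0x91.
Byte 3: 10100110 = 0xA6.

EA 91 A6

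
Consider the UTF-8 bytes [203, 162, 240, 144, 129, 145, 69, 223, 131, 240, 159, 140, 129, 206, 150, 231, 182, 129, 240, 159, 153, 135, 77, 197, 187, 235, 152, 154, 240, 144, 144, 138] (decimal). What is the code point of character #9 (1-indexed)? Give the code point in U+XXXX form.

Offset 0: leading byte 0xCB = 11001011 → 2-byte char #1 = CB A2.
Offset 2: leading byte 0xF0 = 11110000 → 4-byte char #2 = F0 90 81 91.
Offset 6: leading byte 0x45 = 01000101 → 1-byte char #3 = 45.
Offset 7: leading byte 0xDF = 11011111 → 2-byte char #4 = DF 83.
Offset 9: leading byte 0xF0 = 11110000 → 4-byte char #5 = F0 9F 8C 81.
Offset 13: leading byte 0xCE = 11001110 → 2-byte char #6 = CE 96.
Offset 15: leading byte 0xE7 = 11100111 → 3-byte char #7 = E7 B6 81.
Offset 18: leading byte 0xF0 = 11110000 → 4-byte char #8 = F0 9F 99 87.
Offset 22: leading byte 0x4D = 01001101 → 1-byte char #9 = 4D.
Leading byte 0x4D = 01001101 matches 0xxxxxxx → 1-byte sequence.
Byte 1: 0x4D = 01001101, payload 1001101 (7 bits).
Concatenate: 1001101 = 0x4D (7 bits → U+004D).

U+004D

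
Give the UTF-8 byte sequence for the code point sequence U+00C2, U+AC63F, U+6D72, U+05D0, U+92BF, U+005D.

U+00C2: 2-byte form → C3 82.
U+AC63F: 4-byte form → F2 AC 98 BF.
U+6D72: 3-byte form → E6 B5 B2.
U+05D0: 2-byte form → D7 90.
U+92BF: 3-byte form → E9 8A BF.
U+005D: 1-byte form → 5D.
Concatenated (15 bytes): C3 82 F2 AC 98 BF E6 B5 B2 D7 90 E9 8A BF 5D.

C3 82 F2 AC 98 BF E6 B5 B2 D7 90 E9 8A BF 5D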